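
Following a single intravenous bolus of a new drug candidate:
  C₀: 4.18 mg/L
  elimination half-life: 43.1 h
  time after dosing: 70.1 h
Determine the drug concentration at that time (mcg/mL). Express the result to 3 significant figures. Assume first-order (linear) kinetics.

1.35 mcg/mL

k = ln2 / t½ = 0.693147 / 43.1 = 0.01608 h⁻¹
C = C₀ · e^(−k·t) = 4.180 × e^(−0.01608 × 70.1)
  = 4.180 × 0.3239 = 1.354 mg/L
(1.354 mg/L = 1.354 mcg/mL)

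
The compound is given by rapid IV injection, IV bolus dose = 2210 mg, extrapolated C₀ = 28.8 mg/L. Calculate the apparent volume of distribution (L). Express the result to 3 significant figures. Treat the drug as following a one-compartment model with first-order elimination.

Vd = Dose / C₀ = 2210 / 28.8 = 76.74 L

76.7 L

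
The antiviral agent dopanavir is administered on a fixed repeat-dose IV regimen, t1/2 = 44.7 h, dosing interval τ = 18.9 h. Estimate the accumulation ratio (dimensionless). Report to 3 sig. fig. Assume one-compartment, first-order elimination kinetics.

k = ln2 / t½ = 0.693147 / 44.7 = 0.01551 h⁻¹
e^(−kτ) = e^(−0.01551 × 18.9) = 0.7459
Accumulation ratio R = 1 / (1 − e^(−kτ)) = 1 / (1 − 0.7459) = 3.935

3.94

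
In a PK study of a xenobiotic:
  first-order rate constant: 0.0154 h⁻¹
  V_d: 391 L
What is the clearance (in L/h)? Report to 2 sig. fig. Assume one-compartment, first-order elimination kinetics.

6.0 L/h

CL = k × Vd = 0.0154 × 391 = 6.021 L/h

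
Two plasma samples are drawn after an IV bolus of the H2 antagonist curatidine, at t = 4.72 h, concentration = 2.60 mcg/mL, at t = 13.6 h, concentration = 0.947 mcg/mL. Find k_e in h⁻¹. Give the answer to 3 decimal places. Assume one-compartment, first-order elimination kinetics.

0.114 h⁻¹

k = ln(C₁/C₂) / (t₂ − t₁) = ln(2.60/0.947) / (13.6 − 4.72)
  = 1.010 / 8.880 = 0.1137 h⁻¹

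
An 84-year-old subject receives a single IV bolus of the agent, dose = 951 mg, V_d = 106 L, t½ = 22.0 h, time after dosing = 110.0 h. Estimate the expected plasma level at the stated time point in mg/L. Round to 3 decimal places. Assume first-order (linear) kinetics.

0.280 mg/L

C₀ = Dose / Vd = 951.0 / 106 = 8.972 mg/L
k = ln2 / t½ = 0.693147 / 22.0 = 0.03151 h⁻¹
t / t½ = 110.0 / 22.0 = 5 half-lives
C = C₀ × (1/2)^5 = 8.972 × 0.03125 = 0.2804 mg/L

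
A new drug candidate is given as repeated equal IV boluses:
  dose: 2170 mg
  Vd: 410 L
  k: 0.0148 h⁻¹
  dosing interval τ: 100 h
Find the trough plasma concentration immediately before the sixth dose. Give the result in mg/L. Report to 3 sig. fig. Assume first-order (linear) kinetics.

1.56 mg/L

C₀ per dose = Dose / Vd = 2170 / 410 = 5.293 mg/L
Fraction remaining after one interval: r = e^(−kτ) = e^(−0.01480 × 100) = 0.2276
Before dose 6, 5 doses have been given (aged 1τ, 2τ, 3τ, 4τ, 5τ).
C_trough = C₀ × (r + r² + … + r^5) = C₀ × r(1−r^5)/(1−r)
        = 5.293 × 0.2276 × (1 − 0.0006107) / (1 − 0.2276) = 1.559 mg/L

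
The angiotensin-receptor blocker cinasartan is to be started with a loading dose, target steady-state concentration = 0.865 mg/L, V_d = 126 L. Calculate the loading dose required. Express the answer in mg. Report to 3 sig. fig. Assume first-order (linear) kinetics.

109 mg

LD = Css × Vd = 0.865 × 126 = 109.0 mg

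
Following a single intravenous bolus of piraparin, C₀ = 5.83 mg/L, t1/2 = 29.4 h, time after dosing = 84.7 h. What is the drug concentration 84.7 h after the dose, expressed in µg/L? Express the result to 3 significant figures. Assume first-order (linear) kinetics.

791 µg/L

k = ln2 / t½ = 0.693147 / 29.4 = 0.02358 h⁻¹
C = C₀ · e^(−k·t) = 5.830 × e^(−0.02358 × 84.7)
  = 5.830 × 0.1357 = 0.7911 mg/L
Convert: 0.7911 mg/L × 1000 = 791.1 µg/L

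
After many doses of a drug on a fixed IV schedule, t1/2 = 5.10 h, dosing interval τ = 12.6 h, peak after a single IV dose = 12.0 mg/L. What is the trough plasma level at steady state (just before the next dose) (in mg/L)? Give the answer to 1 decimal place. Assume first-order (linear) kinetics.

2.6 mg/L

k = ln2 / t½ = 0.693147 / 5.10 = 0.1359 h⁻¹
e^(−kτ) = e^(−0.1359 × 12.6) = 0.1804
Accumulation ratio R = 1 / (1 − e^(−kτ)) = 1 / (1 − 0.1804) = 1.220
Steady-state trough = C₀ × R × e^(−kτ) = 12.0 × 1.220 × 0.1804 = 2.641 mg/L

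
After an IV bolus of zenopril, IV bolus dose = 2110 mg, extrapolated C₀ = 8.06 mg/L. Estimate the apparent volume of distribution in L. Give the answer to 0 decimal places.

Vd = Dose / C₀ = 2110 / 8.06 = 261.8 L

262 L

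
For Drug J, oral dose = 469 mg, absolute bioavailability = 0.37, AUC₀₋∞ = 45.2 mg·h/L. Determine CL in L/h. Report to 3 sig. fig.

3.84 L/h

CL = F·Dose / AUC = 0.37 × 469 / 45.2 = 3.839 L/h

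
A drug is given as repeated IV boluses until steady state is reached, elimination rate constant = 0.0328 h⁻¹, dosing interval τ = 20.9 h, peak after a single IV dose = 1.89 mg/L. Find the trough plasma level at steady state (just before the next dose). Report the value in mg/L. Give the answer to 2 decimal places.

1.92 mg/L

e^(−kτ) = e^(−0.03280 × 20.9) = 0.5038
Accumulation ratio R = 1 / (1 − e^(−kτ)) = 1 / (1 − 0.5038) = 2.015
Steady-state trough = C₀ × R × e^(−kτ) = 1.89 × 2.015 × 0.5038 = 1.919 mg/L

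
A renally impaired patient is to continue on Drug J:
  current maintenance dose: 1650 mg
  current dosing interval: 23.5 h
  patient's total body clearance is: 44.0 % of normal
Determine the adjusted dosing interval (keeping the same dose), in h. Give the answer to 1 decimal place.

To keep the same average steady-state level, dosing rate must scale with clearance.
CL ratio = 44.0 / 100 = 0.4400
New interval (same dose) = 23.5 / 0.4400 = 53.41 h

53.4 h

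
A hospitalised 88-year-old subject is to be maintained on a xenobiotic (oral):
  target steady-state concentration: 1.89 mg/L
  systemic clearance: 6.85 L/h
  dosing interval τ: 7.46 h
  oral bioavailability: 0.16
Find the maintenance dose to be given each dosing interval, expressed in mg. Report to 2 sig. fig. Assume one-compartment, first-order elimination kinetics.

At steady state, F × (Dose/τ) = Css × CL.
Dose = Css × CL × τ / F = 1.89 × 6.850 × 7.46 / 0.16 = 603.6 mg

600 mg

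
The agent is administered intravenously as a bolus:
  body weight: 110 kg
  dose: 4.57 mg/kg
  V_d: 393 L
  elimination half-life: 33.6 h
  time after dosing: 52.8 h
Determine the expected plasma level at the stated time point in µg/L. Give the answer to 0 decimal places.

430 µg/L

Total dose = 4.57 × 110 = 502.7 mg
C₀ = Dose / Vd = 502.7 / 393 = 1.279 mg/L
k = ln2 / t½ = 0.693147 / 33.6 = 0.02063 h⁻¹
C = C₀ · e^(−k·t) = 1.279 × e^(−0.02063 × 52.8)
  = 1.279 × 0.3365 = 0.4304 mg/L
Convert: 0.4304 mg/L × 1000 = 430.4 µg/L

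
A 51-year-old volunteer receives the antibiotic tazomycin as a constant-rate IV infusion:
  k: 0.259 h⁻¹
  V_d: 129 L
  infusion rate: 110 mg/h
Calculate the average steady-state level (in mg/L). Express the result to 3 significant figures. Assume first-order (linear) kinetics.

CL = k × Vd = 0.2590 × 129 = 33.41 L/h
At steady state Css = R₀ / CL = 110 / 33.41 = 3.292 mg/L

3.29 mg/L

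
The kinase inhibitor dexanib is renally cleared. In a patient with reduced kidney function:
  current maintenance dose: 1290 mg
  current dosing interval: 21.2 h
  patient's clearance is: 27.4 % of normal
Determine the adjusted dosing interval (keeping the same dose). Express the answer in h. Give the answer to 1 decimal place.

To keep the same average steady-state level, dosing rate must scale with clearance.
CL ratio = 27.4 / 100 = 0.2740
New interval (same dose) = 21.2 / 0.2740 = 77.37 h

77.4 h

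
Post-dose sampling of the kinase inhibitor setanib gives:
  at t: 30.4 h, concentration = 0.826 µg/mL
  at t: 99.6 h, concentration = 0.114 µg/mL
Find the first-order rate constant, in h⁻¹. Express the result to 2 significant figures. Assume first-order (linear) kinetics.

0.029 h⁻¹

k = ln(C₁/C₂) / (t₂ − t₁) = ln(0.826/0.114) / (99.6 − 30.4)
  = 1.980 / 69.20 = 0.02861 h⁻¹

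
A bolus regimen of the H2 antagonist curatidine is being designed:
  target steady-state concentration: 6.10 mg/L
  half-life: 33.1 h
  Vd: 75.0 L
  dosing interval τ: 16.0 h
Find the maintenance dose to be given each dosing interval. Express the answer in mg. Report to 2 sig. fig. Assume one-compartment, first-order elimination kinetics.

150 mg

k = ln2 / t½ = 0.693147 / 33.1 = 0.02094 h⁻¹
CL = k × Vd = 0.02094 × 75.0 = 1.571 L/h
At steady state, Dose/τ = Css × CL.
Dose = Css × CL × τ = 6.10 × 1.571 × 16.0 = 153.3 mg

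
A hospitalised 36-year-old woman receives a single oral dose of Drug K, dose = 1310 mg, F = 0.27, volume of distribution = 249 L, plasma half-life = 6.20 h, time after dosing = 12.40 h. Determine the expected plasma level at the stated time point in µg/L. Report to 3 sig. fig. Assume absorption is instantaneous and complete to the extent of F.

Amount reaching circulation = F × Dose = 0.27 × 1310 = 353.7 mg
C₀ = F·Dose / Vd = 353.7 / 249 = 1.420 mg/L
k = ln2 / t½ = 0.693147 / 6.20 = 0.1118 h⁻¹
t / t½ = 12.40 / 6.20 = 2 half-lives
C = C₀ × (1/2)^2 = 1.420 × 0.2500 = 0.3550 mg/L
Convert: 0.3550 mg/L × 1000 = 355.0 µg/L

355 µg/L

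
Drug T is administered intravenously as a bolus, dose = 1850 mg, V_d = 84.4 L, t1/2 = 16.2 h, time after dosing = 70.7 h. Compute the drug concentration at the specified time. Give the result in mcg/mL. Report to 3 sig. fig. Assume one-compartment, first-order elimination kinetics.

1.06 mcg/mL

C₀ = Dose / Vd = 1850 / 84.4 = 21.92 mg/L
k = ln2 / t½ = 0.693147 / 16.2 = 0.04279 h⁻¹
C = C₀ · e^(−k·t) = 21.92 × e^(−0.04279 × 70.7)
  = 21.92 × 0.04855 = 1.064 mg/L
(1.064 mg/L = 1.064 mcg/mL)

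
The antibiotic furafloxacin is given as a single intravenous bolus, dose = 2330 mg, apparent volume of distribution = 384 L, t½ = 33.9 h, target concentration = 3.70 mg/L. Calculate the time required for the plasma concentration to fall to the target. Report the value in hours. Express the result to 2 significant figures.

C₀ = Dose / Vd = 2330 / 384 = 6.068 mg/L
k = ln2 / t½ = 0.693147 / 33.9 = 0.02045 h⁻¹
t = ln(C₀ / C) / k = ln(6.068 / 3.70) / 0.02045
  = ln(1.640) / 0.02045 = 0.4947 / 0.02045 = 24.19 h

24 h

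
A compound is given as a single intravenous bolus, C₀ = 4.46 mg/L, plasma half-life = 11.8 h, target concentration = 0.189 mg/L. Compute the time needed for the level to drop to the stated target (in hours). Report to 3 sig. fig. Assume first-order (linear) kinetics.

k = ln2 / t½ = 0.693147 / 11.8 = 0.05874 h⁻¹
t = ln(C₀ / C) / k = ln(4.460 / 0.189) / 0.05874
  = ln(23.60) / 0.05874 = 3.161 / 0.05874 = 53.81 h

53.8 h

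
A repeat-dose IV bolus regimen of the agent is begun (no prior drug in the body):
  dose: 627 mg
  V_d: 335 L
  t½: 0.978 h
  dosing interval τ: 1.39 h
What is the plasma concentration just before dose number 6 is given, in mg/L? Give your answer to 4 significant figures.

1.107 mg/L

C₀ per dose = Dose / Vd = 627 / 335 = 1.872 mg/L
k = ln2 / t½ = 0.693147 / 0.978 = 0.7087 h⁻¹
Fraction remaining after one interval: r = e^(−kτ) = e^(−0.7087 × 1.39) = 0.3734
Before dose 6, 5 doses have been given (aged 1τ, 2τ, 3τ, 4τ, 5τ).
C_trough = C₀ × (r + r² + … + r^5) = C₀ × r(1−r^5)/(1−r)
        = 1.872 × 0.3734 × (1 − 0.007259) / (1 − 0.3734) = 1.107 mg/L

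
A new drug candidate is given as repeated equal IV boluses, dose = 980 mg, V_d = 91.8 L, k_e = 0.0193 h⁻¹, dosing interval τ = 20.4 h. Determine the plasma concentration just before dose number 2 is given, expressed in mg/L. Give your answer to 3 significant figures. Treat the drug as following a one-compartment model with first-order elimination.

C₀ per dose = Dose / Vd = 980 / 91.8 = 10.68 mg/L
Fraction remaining after one interval: r = e^(−kτ) = e^(−0.01930 × 20.4) = 0.6745
Before dose 2, 1 dose has been given (aged 1τ).
C_trough = C₀ × r = 10.68 × 0.6745 = 7.204 mg/L

7.20 mg/L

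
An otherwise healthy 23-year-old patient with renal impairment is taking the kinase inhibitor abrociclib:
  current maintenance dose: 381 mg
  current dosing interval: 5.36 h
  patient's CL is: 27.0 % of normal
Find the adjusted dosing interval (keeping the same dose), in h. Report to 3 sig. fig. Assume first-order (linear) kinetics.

19.9 h

To keep the same average steady-state level, dosing rate must scale with clearance.
CL ratio = 27.0 / 100 = 0.2700
New interval (same dose) = 5.36 / 0.2700 = 19.85 h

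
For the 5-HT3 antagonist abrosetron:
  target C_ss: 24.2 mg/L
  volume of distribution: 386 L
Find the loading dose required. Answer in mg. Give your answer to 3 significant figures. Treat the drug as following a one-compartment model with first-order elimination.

9340 mg

LD = Css × Vd = 24.2 × 386 = 9341 mg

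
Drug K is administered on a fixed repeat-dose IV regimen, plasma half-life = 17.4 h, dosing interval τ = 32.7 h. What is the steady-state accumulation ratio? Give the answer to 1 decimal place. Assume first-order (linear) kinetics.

k = ln2 / t½ = 0.693147 / 17.4 = 0.03984 h⁻¹
e^(−kτ) = e^(−0.03984 × 32.7) = 0.2718
Accumulation ratio R = 1 / (1 − e^(−kτ)) = 1 / (1 − 0.2718) = 1.373

1.4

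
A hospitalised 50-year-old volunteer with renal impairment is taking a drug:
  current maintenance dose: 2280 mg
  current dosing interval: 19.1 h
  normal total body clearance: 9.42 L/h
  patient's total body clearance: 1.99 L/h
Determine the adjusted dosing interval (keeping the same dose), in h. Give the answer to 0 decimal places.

90 h

To keep the same average steady-state level, dosing rate must scale with clearance.
CL ratio = 1.99 / 9.42 = 0.2113
New interval (same dose) = 19.1 / 0.2113 = 90.39 h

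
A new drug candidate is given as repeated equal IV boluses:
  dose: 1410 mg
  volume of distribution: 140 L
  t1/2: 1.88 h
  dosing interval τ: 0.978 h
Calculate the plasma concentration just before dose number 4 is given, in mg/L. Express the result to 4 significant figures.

C₀ per dose = Dose / Vd = 1410 / 140 = 10.07 mg/L
k = ln2 / t½ = 0.693147 / 1.88 = 0.3687 h⁻¹
Fraction remaining after one interval: r = e^(−kτ) = e^(−0.3687 × 0.978) = 0.6973
Before dose 4, 3 doses have been given (aged 1τ, 2τ, 3τ).
C_trough = C₀ × (r + r² + … + r^3) = C₀ × r(1−r^3)/(1−r)
        = 10.07 × 0.6973 × (1 − 0.3390) / (1 − 0.6973) = 15.33 mg/L

15.33 mg/L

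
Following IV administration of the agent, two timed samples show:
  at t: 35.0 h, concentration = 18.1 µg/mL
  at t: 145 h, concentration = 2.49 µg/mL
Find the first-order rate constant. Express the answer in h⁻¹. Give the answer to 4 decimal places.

k = ln(C₁/C₂) / (t₂ − t₁) = ln(18.1/2.49) / (145 − 35.0)
  = 1.984 / 110.0 = 0.01804 h⁻¹

0.0180 h⁻¹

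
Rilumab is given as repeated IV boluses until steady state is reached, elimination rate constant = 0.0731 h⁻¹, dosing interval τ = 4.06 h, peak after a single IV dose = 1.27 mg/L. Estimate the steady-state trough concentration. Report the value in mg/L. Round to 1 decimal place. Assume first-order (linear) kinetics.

3.7 mg/L

e^(−kτ) = e^(−0.07310 × 4.06) = 0.7432
Accumulation ratio R = 1 / (1 − e^(−kτ)) = 1 / (1 − 0.7432) = 3.894
Steady-state trough = C₀ × R × e^(−kτ) = 1.27 × 3.894 × 0.7432 = 3.675 mg/L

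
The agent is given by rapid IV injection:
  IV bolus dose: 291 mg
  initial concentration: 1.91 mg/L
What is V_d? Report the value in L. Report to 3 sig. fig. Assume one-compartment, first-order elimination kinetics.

152 L

Vd = Dose / C₀ = 291.0 / 1.91 = 152.4 L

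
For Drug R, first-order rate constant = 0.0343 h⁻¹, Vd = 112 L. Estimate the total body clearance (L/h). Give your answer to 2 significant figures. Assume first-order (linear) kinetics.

3.8 L/h

CL = k × Vd = 0.0343 × 112 = 3.842 L/h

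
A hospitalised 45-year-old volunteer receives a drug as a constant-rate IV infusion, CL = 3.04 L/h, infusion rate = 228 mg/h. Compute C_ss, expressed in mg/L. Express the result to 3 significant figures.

At steady state Css = R₀ / CL = 228 / 3.040 = 75.00 mg/L

75.0 mg/L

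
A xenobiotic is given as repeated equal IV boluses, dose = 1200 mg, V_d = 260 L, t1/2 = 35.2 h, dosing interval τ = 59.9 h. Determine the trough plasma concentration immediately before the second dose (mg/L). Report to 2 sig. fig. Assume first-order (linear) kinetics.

1.4 mg/L

C₀ per dose = Dose / Vd = 1200 / 260 = 4.615 mg/L
k = ln2 / t½ = 0.693147 / 35.2 = 0.01969 h⁻¹
Fraction remaining after one interval: r = e^(−kτ) = e^(−0.01969 × 59.9) = 0.3075
Before dose 2, 1 dose has been given (aged 1τ).
C_trough = C₀ × r = 4.615 × 0.3075 = 1.419 mg/L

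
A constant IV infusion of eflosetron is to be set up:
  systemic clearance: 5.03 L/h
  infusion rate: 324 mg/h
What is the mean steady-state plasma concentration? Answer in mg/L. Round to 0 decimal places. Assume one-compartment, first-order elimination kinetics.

At steady state Css = R₀ / CL = 324 / 5.030 = 64.41 mg/L

64 mg/L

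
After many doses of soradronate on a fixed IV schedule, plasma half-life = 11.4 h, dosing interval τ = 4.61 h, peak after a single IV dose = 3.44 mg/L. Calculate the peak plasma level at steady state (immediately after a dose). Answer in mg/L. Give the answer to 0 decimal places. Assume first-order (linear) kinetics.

14 mg/L

k = ln2 / t½ = 0.693147 / 11.4 = 0.06080 h⁻¹
e^(−kτ) = e^(−0.06080 × 4.61) = 0.7556
Accumulation ratio R = 1 / (1 − e^(−kτ)) = 1 / (1 − 0.7556) = 4.092
Steady-state peak = C₀ × R = 3.44 × 4.092 = 14.08 mg/L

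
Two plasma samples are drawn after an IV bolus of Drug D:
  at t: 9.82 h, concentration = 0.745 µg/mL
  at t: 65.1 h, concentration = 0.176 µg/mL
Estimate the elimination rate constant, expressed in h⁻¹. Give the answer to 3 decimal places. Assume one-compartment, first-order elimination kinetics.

0.026 h⁻¹

k = ln(C₁/C₂) / (t₂ − t₁) = ln(0.745/0.176) / (65.1 − 9.82)
  = 1.443 / 55.28 = 0.02610 h⁻¹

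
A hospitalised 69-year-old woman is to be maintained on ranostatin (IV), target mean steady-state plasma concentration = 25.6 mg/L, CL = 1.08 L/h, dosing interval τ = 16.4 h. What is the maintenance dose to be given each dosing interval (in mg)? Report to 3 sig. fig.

453 mg

At steady state, Dose/τ = Css × CL.
Dose = Css × CL × τ = 25.6 × 1.080 × 16.4 = 453.4 mg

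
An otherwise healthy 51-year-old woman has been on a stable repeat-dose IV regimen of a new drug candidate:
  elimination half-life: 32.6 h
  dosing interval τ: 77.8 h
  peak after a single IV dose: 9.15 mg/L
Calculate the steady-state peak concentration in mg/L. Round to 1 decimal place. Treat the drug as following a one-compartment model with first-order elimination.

k = ln2 / t½ = 0.693147 / 32.6 = 0.02126 h⁻¹
e^(−kτ) = e^(−0.02126 × 77.8) = 0.1913
Accumulation ratio R = 1 / (1 − e^(−kτ)) = 1 / (1 − 0.1913) = 1.237
Steady-state peak = C₀ × R = 9.15 × 1.237 = 11.32 mg/L

11.3 mg/L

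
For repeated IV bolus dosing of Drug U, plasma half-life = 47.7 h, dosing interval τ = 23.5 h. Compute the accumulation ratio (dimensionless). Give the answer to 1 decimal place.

k = ln2 / t½ = 0.693147 / 47.7 = 0.01453 h⁻¹
e^(−kτ) = e^(−0.01453 × 23.5) = 0.7107
Accumulation ratio R = 1 / (1 − e^(−kτ)) = 1 / (1 − 0.7107) = 3.457

3.5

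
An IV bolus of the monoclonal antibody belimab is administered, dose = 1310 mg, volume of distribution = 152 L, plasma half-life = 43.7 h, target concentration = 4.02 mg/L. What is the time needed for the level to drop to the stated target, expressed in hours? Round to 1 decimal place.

C₀ = Dose / Vd = 1310 / 152 = 8.618 mg/L
k = ln2 / t½ = 0.693147 / 43.7 = 0.01586 h⁻¹
t = ln(C₀ / C) / k = ln(8.618 / 4.02) / 0.01586
  = ln(2.144) / 0.01586 = 0.7627 / 0.01586 = 48.09 h

48.1 h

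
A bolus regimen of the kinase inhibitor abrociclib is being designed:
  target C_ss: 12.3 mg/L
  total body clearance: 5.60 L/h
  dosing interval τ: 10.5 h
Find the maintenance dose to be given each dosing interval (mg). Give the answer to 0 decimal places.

At steady state, Dose/τ = Css × CL.
Dose = Css × CL × τ = 12.3 × 5.600 × 10.5 = 723.2 mg

723 mg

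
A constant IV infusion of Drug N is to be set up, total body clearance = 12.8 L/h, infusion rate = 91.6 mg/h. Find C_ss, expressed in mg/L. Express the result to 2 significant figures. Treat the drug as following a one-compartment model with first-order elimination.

At steady state Css = R₀ / CL = 91.6 / 12.80 = 7.156 mg/L

7.2 mg/L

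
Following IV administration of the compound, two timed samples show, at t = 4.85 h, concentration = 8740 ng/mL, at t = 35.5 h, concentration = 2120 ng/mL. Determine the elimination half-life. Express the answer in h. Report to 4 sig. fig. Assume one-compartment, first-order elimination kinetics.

15.00 h

k = ln(C₁/C₂) / (t₂ − t₁) = ln(8740/2120) / (35.5 − 4.85)
  = 1.416 / 30.65 = 0.04620 h⁻¹
t½ = ln2 / k = 0.693147 / 0.04620 = 15.00 h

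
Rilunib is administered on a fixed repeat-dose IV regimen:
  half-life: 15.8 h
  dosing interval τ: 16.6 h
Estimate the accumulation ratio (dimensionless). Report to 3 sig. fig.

k = ln2 / t½ = 0.693147 / 15.8 = 0.04387 h⁻¹
e^(−kτ) = e^(−0.04387 × 16.6) = 0.4828
Accumulation ratio R = 1 / (1 − e^(−kτ)) = 1 / (1 − 0.4828) = 1.933

1.93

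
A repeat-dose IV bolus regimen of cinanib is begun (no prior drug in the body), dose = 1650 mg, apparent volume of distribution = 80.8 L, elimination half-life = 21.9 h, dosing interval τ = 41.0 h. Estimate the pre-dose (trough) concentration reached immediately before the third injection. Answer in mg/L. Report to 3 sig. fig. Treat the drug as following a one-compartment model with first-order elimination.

7.10 mg/L

C₀ per dose = Dose / Vd = 1650 / 80.8 = 20.42 mg/L
k = ln2 / t½ = 0.693147 / 21.9 = 0.03165 h⁻¹
Fraction remaining after one interval: r = e^(−kτ) = e^(−0.03165 × 41.0) = 0.2732
Before dose 3, 2 doses have been given (aged 1τ, 2τ).
C_trough = C₀ × (r + r²) = 20.42 × (0.2732 + 0.07464) = 7.103 mg/L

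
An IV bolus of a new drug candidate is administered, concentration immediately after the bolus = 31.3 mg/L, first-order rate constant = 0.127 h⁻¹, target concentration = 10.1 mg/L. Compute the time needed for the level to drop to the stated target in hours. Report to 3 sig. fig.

t = ln(C₀ / C) / k = ln(31.30 / 10.1) / 0.1270
  = ln(3.099) / 0.1270 = 1.131 / 0.1270 = 8.906 h

8.91 h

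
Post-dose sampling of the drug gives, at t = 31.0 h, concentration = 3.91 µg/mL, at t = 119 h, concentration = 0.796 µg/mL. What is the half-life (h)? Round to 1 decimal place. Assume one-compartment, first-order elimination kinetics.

k = ln(C₁/C₂) / (t₂ − t₁) = ln(3.91/0.796) / (119 − 31.0)
  = 1.592 / 88.00 = 0.01809 h⁻¹
t½ = ln2 / k = 0.693147 / 0.01809 = 38.32 h

38.3 h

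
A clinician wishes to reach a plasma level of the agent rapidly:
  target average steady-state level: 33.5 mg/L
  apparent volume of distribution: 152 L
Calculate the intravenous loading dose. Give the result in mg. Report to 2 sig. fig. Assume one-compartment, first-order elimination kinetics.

5100 mg

LD = Css × Vd = 33.5 × 152 = 5092 mg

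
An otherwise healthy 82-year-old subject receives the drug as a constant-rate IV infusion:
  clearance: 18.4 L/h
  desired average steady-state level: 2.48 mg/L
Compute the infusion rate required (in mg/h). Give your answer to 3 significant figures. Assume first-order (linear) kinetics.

At steady state, infusion rate R₀ = Css × CL = 2.48 × 18.40 = 45.63 mg/h

45.6 mg/h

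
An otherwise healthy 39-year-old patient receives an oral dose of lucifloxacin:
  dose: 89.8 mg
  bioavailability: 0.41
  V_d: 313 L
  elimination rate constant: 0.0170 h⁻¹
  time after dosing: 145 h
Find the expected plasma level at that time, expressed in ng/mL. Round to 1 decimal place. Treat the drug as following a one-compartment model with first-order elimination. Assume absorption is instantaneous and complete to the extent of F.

Amount reaching circulation = F × Dose = 0.41 × 89.80 = 36.82 mg
C₀ = F·Dose / Vd = 36.82 / 313 = 0.1176 mg/L
C = C₀ · e^(−k·t) = 0.1176 × e^(−0.01700 × 145)
  = 0.1176 × 0.08501 = 0.009997 mg/L
Convert: 0.009997 mg/L × 1000 = 9.997 ng/mL

10.0 ng/mL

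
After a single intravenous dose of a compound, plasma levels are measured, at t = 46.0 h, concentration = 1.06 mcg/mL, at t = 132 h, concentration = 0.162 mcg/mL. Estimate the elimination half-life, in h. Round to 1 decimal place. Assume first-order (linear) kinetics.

k = ln(C₁/C₂) / (t₂ − t₁) = ln(1.06/0.162) / (132 − 46.0)
  = 1.878 / 86.00 = 0.02184 h⁻¹
t½ = ln2 / k = 0.693147 / 0.02184 = 31.74 h

31.7 h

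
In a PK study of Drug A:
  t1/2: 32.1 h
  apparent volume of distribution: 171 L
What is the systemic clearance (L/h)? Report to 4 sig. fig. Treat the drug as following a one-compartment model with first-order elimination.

3.692 L/h

k = ln2 / t½ = 0.693147 / 32.1 = 0.02159 h⁻¹
CL = k × Vd = 0.02159 × 171 = 3.692 L/h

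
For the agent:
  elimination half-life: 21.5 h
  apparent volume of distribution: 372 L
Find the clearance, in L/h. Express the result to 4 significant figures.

11.99 L/h

k = ln2 / t½ = 0.693147 / 21.5 = 0.03224 h⁻¹
CL = k × Vd = 0.03224 × 372 = 11.99 L/h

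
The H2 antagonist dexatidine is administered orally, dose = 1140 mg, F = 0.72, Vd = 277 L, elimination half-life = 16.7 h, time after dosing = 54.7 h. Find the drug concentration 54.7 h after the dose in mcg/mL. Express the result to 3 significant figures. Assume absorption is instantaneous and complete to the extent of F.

Amount reaching circulation = F × Dose = 0.72 × 1140 = 820.8 mg
C₀ = F·Dose / Vd = 820.8 / 277 = 2.963 mg/L
k = ln2 / t½ = 0.693147 / 16.7 = 0.04151 h⁻¹
C = C₀ · e^(−k·t) = 2.963 × e^(−0.04151 × 54.7)
  = 2.963 × 0.1033 = 0.3061 mg/L
(0.3061 mg/L = 0.3061 mcg/mL)

0.306 mcg/mL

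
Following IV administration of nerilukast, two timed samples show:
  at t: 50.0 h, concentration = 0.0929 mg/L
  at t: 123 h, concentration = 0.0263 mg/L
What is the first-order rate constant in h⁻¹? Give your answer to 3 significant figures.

0.0173 h⁻¹

k = ln(C₁/C₂) / (t₂ − t₁) = ln(0.0929/0.0263) / (123 − 50.0)
  = 1.262 / 73.00 = 0.01729 h⁻¹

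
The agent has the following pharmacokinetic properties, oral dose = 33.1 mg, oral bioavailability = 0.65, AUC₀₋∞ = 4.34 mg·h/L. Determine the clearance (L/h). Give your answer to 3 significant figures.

CL = F·Dose / AUC = 0.65 × 33.1 / 4.34 = 4.957 L/h

4.96 L/h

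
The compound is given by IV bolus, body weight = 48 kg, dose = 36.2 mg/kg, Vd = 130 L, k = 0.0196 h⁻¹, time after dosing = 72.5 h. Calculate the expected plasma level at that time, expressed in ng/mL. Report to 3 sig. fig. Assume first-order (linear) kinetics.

Total dose = 36.2 × 48 = 1738 mg
C₀ = Dose / Vd = 1738 / 130 = 13.37 mg/L
C = C₀ · e^(−k·t) = 13.37 × e^(−0.01960 × 72.5)
  = 13.37 × 0.2415 = 3.229 mg/L
Convert: 3.229 mg/L × 1000 = 3229 ng/mL

3230 ng/mL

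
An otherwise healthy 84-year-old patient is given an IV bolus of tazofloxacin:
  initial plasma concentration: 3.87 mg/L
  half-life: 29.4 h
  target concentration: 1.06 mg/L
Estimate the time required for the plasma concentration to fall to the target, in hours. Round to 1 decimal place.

k = ln2 / t½ = 0.693147 / 29.4 = 0.02358 h⁻¹
t = ln(C₀ / C) / k = ln(3.870 / 1.06) / 0.02358
  = ln(3.651) / 0.02358 = 1.295 / 0.02358 = 54.92 h

54.9 h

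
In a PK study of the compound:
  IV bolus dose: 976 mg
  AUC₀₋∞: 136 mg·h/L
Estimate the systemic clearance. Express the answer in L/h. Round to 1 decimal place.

7.2 L/h

CL = Dose / AUC = 976 / 136 = 7.176 L/h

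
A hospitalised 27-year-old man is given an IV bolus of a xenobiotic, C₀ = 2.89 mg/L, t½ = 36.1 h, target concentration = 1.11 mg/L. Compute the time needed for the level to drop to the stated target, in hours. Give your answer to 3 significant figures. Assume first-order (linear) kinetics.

k = ln2 / t½ = 0.693147 / 36.1 = 0.01920 h⁻¹
t = ln(C₀ / C) / k = ln(2.890 / 1.11) / 0.01920
  = ln(2.604) / 0.01920 = 0.9570 / 0.01920 = 49.84 h

49.8 h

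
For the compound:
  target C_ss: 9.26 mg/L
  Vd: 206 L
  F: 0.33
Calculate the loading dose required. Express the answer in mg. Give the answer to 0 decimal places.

LD = Css × Vd / F = 9.26 × 206 / 0.33 = 5780 mg

5780 mg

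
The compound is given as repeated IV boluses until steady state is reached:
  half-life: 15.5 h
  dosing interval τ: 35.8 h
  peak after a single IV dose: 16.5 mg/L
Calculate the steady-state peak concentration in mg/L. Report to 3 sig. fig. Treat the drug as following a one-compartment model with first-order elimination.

20.7 mg/L

k = ln2 / t½ = 0.693147 / 15.5 = 0.04472 h⁻¹
e^(−kτ) = e^(−0.04472 × 35.8) = 0.2017
Accumulation ratio R = 1 / (1 − e^(−kτ)) = 1 / (1 − 0.2017) = 1.253
Steady-state peak = C₀ × R = 16.5 × 1.253 = 20.67 mg/L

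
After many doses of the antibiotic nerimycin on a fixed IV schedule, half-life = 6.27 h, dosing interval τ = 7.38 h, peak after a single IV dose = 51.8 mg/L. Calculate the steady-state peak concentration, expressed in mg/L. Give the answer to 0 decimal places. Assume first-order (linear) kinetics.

93 mg/L

k = ln2 / t½ = 0.693147 / 6.27 = 0.1105 h⁻¹
e^(−kτ) = e^(−0.1105 × 7.38) = 0.4424
Accumulation ratio R = 1 / (1 − e^(−kτ)) = 1 / (1 − 0.4424) = 1.793
Steady-state peak = C₀ × R = 51.8 × 1.793 = 92.88 mg/L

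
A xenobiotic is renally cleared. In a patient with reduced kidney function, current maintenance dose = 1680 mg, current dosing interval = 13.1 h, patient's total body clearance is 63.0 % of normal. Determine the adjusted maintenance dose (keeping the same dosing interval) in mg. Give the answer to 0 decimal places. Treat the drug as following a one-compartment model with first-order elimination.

To keep the same average steady-state level, dosing rate must scale with clearance.
CL ratio = 63.0 / 100 = 0.6300
New dose (same interval) = 1680 × 0.6300 = 1058 mg

1058 mg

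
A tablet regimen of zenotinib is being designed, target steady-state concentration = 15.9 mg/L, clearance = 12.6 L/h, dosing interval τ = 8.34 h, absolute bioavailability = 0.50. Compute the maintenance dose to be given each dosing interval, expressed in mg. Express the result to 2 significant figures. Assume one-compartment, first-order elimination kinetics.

3300 mg

At steady state, F × (Dose/τ) = Css × CL.
Dose = Css × CL × τ / F = 15.9 × 12.60 × 8.34 / 0.50 = 3342 mg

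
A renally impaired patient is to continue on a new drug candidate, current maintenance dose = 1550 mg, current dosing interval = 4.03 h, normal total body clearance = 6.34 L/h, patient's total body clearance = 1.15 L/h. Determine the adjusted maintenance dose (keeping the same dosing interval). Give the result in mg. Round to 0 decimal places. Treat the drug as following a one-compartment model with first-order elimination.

281 mg

To keep the same average steady-state level, dosing rate must scale with clearance.
CL ratio = 1.15 / 6.34 = 0.1814
New dose (same interval) = 1550 × 0.1814 = 281.2 mg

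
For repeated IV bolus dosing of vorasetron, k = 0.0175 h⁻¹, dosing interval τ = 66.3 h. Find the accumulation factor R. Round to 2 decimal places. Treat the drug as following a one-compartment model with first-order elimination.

1.46

e^(−kτ) = e^(−0.01750 × 66.3) = 0.3134
Accumulation ratio R = 1 / (1 − e^(−kτ)) = 1 / (1 − 0.3134) = 1.456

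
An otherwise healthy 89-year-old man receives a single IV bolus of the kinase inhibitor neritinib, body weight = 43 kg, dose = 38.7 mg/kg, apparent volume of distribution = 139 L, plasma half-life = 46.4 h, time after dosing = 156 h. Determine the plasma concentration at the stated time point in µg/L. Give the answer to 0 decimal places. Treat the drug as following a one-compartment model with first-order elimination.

1164 µg/L

Total dose = 38.7 × 43 = 1664 mg
C₀ = Dose / Vd = 1664 / 139 = 11.97 mg/L
k = ln2 / t½ = 0.693147 / 46.4 = 0.01494 h⁻¹
C = C₀ · e^(−k·t) = 11.97 × e^(−0.01494 × 156)
  = 11.97 × 0.09723 = 1.164 mg/L
Convert: 1.164 mg/L × 1000 = 1164 µg/L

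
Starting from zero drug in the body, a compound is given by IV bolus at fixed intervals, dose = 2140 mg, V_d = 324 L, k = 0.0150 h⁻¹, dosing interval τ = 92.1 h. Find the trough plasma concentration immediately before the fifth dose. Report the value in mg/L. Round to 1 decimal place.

C₀ per dose = Dose / Vd = 2140 / 324 = 6.605 mg/L
Fraction remaining after one interval: r = e^(−kτ) = e^(−0.01500 × 92.1) = 0.2512
Before dose 5, 4 doses have been given (aged 1τ, 2τ, 3τ, 4τ).
C_trough = C₀ × (r + r² + … + r^4) = C₀ × r(1−r^4)/(1−r)
        = 6.605 × 0.2512 × (1 − 0.003982) / (1 − 0.2512) = 2.207 mg/L

2.2 mg/L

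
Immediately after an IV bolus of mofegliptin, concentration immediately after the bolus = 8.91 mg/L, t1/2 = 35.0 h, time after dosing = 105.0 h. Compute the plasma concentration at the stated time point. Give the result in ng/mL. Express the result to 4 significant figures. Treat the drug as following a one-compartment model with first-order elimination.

k = ln2 / t½ = 0.693147 / 35.0 = 0.01980 h⁻¹
t / t½ = 105.0 / 35.0 = 3 half-lives
C = C₀ × (1/2)^3 = 8.910 × 0.1250 = 1.114 mg/L
Convert: 1.114 mg/L × 1000 = 1114 ng/mL

1114 ng/mL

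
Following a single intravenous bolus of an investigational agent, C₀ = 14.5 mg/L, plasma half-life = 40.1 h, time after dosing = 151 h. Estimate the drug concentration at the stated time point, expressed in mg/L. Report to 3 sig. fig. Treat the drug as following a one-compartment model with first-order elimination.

k = ln2 / t½ = 0.693147 / 40.1 = 0.01729 h⁻¹
C = C₀ · e^(−k·t) = 14.50 × e^(−0.01729 × 151)
  = 14.50 × 0.07348 = 1.065 mg/L

1.07 mg/L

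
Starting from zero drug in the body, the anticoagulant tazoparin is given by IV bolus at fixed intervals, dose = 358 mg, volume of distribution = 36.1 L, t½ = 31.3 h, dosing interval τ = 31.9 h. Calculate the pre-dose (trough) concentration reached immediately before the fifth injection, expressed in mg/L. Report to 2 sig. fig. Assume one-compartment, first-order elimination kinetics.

C₀ per dose = Dose / Vd = 358 / 36.1 = 9.917 mg/L
k = ln2 / t½ = 0.693147 / 31.3 = 0.02215 h⁻¹
Fraction remaining after one interval: r = e^(−kτ) = e^(−0.02215 × 31.9) = 0.4933
Before dose 5, 4 doses have been given (aged 1τ, 2τ, 3τ, 4τ).
C_trough = C₀ × (r + r² + … + r^4) = C₀ × r(1−r^4)/(1−r)
        = 9.917 × 0.4933 × (1 − 0.05922) / (1 − 0.4933) = 9.083 mg/L

9.1 mg/L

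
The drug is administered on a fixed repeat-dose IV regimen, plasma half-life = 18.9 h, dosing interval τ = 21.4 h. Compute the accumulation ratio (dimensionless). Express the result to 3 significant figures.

k = ln2 / t½ = 0.693147 / 18.9 = 0.03667 h⁻¹
e^(−kτ) = e^(−0.03667 × 21.4) = 0.4562
Accumulation ratio R = 1 / (1 − e^(−kτ)) = 1 / (1 − 0.4562) = 1.839

1.84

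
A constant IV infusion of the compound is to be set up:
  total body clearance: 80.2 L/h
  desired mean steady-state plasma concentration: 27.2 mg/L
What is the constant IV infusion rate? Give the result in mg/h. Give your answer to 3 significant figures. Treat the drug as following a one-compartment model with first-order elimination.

At steady state, infusion rate R₀ = Css × CL = 27.2 × 80.20 = 2181 mg/h

2180 mg/h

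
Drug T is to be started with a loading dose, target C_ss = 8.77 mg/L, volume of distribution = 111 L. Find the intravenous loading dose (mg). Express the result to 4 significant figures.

973.5 mg

LD = Css × Vd = 8.77 × 111 = 973.5 mg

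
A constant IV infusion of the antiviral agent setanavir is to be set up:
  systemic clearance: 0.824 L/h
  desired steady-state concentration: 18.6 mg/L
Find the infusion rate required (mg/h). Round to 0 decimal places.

15 mg/h

At steady state, infusion rate R₀ = Css × CL = 18.6 × 0.8240 = 15.33 mg/h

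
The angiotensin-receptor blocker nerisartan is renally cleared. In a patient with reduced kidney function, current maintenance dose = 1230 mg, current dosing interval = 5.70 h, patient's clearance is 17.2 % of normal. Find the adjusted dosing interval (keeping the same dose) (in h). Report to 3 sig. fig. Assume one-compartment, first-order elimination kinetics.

To keep the same average steady-state level, dosing rate must scale with clearance.
CL ratio = 17.2 / 100 = 0.1720
New interval (same dose) = 5.70 / 0.1720 = 33.14 h

33.1 h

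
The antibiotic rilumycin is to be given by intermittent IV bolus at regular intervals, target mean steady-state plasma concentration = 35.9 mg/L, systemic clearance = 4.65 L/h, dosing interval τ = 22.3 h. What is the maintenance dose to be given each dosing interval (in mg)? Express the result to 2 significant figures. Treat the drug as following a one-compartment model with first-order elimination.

3700 mg

At steady state, Dose/τ = Css × CL.
Dose = Css × CL × τ = 35.9 × 4.650 × 22.3 = 3723 mg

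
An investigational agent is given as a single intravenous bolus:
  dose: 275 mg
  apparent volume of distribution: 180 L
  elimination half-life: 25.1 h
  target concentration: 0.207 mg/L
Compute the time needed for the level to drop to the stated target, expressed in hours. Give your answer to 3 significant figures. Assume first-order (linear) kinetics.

72.4 h

C₀ = Dose / Vd = 275.0 / 180 = 1.528 mg/L
k = ln2 / t½ = 0.693147 / 25.1 = 0.02762 h⁻¹
t = ln(C₀ / C) / k = ln(1.528 / 0.207) / 0.02762
  = ln(7.382) / 0.02762 = 1.999 / 0.02762 = 72.38 h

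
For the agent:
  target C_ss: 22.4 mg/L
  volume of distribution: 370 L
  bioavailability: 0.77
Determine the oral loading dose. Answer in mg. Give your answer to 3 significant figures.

10800 mg

LD = Css × Vd / F = 22.4 × 370 / 0.77 = 10760 mg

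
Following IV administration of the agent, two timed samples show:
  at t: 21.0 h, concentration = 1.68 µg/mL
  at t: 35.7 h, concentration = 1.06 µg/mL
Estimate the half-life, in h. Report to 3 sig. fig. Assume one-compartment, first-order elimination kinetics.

22.1 h

k = ln(C₁/C₂) / (t₂ − t₁) = ln(1.68/1.06) / (35.7 − 21.0)
  = 0.4605 / 14.70 = 0.03133 h⁻¹
t½ = ln2 / k = 0.693147 / 0.03133 = 22.12 h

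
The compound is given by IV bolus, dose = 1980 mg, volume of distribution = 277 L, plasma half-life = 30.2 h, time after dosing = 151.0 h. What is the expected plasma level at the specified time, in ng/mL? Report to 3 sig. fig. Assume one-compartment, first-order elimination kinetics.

223 ng/mL

C₀ = Dose / Vd = 1980 / 277 = 7.148 mg/L
k = ln2 / t½ = 0.693147 / 30.2 = 0.02295 h⁻¹
t / t½ = 151.0 / 30.2 = 5 half-lives
C = C₀ × (1/2)^5 = 7.148 × 0.03125 = 0.2234 mg/L
Convert: 0.2234 mg/L × 1000 = 223.4 ng/mL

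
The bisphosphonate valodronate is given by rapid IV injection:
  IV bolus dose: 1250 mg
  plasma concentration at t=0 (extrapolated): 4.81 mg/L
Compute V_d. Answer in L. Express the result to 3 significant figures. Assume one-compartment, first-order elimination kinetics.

Vd = Dose / C₀ = 1250 / 4.81 = 259.9 L

260 L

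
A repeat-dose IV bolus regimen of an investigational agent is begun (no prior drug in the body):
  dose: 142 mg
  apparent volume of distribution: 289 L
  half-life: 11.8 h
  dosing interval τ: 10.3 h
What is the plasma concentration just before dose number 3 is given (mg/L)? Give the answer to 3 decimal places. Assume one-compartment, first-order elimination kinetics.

C₀ per dose = Dose / Vd = 142 / 289 = 0.4913 mg/L
k = ln2 / t½ = 0.693147 / 11.8 = 0.05874 h⁻¹
Fraction remaining after one interval: r = e^(−kτ) = e^(−0.05874 × 10.3) = 0.5461
Before dose 3, 2 doses have been given (aged 1τ, 2τ).
C_trough = C₀ × (r + r²) = 0.4913 × (0.5461 + 0.2982) = 0.4148 mg/L

0.415 mg/L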